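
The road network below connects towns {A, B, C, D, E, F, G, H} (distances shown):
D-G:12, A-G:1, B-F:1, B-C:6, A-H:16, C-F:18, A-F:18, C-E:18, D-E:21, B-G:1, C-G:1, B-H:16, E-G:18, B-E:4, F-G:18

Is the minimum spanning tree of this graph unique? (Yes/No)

Sort edges by weight, then run Kruskal:
A-G (1): add — endpoints in different components.
B-F (1): add — endpoints in different components.
B-G (1): add — endpoints in different components.
C-G (1): add — endpoints in different components.
B-E (4): add — endpoints in different components.
B-C (6): skip — B and C already connected.
D-G (12): add — endpoints in different components.
A-H (16): add — endpoints in different components.
Non-tree edge B-H has weight 16, equal to the heaviest edge on its tree cycle — swapping gives another MST of the same weight. Not unique.

No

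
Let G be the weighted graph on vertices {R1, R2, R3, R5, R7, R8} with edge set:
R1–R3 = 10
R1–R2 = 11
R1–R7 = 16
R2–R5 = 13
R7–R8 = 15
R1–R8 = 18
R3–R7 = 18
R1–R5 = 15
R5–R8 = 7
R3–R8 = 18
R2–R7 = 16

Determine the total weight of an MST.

Grow the tree from R5 using Prim:
Step 1: frontier [R5–R8 7, R2–R5 13, R1–R5 15] → take R5–R8 (7); add R8.
Step 2: frontier [R2–R5 13, R1–R5 15, R7–R8 15, R1–R8 18, R3–R8 18] → take R2–R5 (13); add R2.
Step 3: frontier [R1–R2 11, R2–R7 16, R1–R5 15, R7–R8 15, R1–R8 18, R3–R8 18] → take R1–R2 (11); add R1.
Step 4: frontier [R1–R3 10, R1–R7 16, R2–R7 16, R7–R8 15, R3–R8 18] → take R1–R3 (10); add R3.
Step 5: frontier [R1–R7 16, R2–R7 16, R3–R7 18, R7–R8 15] → take R7–R8 (15); add R7.
MST edges: R5–R8, R2–R5, R1–R2, R1–R3, R7–R8; total weight 7+13+11+10+15 = 56.

56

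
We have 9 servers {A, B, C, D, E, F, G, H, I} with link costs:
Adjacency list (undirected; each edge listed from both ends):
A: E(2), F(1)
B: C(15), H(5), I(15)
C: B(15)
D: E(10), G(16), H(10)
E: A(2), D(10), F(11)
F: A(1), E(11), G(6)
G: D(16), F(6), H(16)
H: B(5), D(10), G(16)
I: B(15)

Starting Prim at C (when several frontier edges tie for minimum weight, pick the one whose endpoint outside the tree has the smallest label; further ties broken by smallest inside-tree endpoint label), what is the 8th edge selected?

B-I

Prim, starting at C.
Step 1: frontier [B-C 15] → take B-C (15); add B.
Step 2: frontier [B-H 5, B-I 15] → take B-H (5); add H.
Step 3: frontier [B-I 15, D-H 10, G-H 16] → take D-H (10); add D.
Step 4: frontier [B-I 15, D-E 10, D-G 16, G-H 16] → take D-E (10); add E.
Step 5: frontier [B-I 15, D-G 16, A-E 2, E-F 11, G-H 16] → take A-E (2); add A.
Step 6: frontier [A-F 1, B-I 15, D-G 16, E-F 11, G-H 16] → take A-F (1); add F.
Step 7: frontier [B-I 15, D-G 16, F-G 6, G-H 16] → take F-G (6); add G.
Step 8: frontier [B-I 15] → take B-I (15); add I.
The 8th edge added is B-I.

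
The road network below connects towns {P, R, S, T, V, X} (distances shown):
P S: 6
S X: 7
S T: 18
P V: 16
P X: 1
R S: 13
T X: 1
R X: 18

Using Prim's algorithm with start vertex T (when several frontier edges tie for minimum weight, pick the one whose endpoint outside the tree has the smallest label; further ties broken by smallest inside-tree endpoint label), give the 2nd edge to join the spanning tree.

P-X

Grow the tree from T using Prim:
Step 1: cheapest edge leaving the tree is T X (1); add X.
Step 2: cheapest edge leaving the tree is P X (1); add P.
Step 3: cheapest edge leaving the tree is P S (6); add S.
Step 4: cheapest edge leaving the tree is R S (13); add R.
Step 5: cheapest edge leaving the tree is P V (16); add V.
The 2nd edge added is P X.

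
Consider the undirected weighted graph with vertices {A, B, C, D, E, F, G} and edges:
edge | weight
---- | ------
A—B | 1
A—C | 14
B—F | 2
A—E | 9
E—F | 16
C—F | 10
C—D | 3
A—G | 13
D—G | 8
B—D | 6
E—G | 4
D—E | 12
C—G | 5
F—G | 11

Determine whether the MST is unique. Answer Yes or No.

Yes

Kruskal: consider edges lightest-first.
A—B (1): add. Components now {A,B} {C} {D} {E} {F} {G}
B—F (2): add. Components now {A,B,F} {C} {D} {E} {G}
C—D (3): add. Components now {A,B,F} {C,D} {E} {G}
E—G (4): add. Components now {A,B,F} {C,D} {E,G}
C—G (5): add. Components now {A,B,F} {C,D,E,G}
B—D (6): add. Components now {A,B,C,D,E,F,G}
Every non-tree edge has weight strictly greater than the heaviest edge on the tree path between its endpoints, so the MST is unique.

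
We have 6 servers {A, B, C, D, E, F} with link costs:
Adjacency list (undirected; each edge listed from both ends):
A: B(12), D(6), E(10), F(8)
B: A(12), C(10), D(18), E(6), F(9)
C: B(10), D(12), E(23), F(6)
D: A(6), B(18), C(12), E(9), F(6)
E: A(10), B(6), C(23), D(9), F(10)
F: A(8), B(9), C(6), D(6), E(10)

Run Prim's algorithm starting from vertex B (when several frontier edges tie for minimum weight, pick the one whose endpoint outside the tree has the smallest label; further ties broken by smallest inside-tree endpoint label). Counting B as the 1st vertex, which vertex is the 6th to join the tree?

C

Prim's algorithm from B:
Step 1: frontier [B–E 6, B–F 9, B–C 10, A–B 12, B–D 18] → take B–E (6); add E.
Step 2: frontier [B–F 9, B–C 10, A–B 12, B–D 18, D–E 9, A–E 10, E–F 10, C–E 23] → take D–E (9); add D.
Step 3: frontier [B–F 9, B–C 10, A–B 12, A–D 6, D–F 6, C–D 12, A–E 10, E–F 10, C–E 23] → take A–D (6); add A.
Step 4: frontier [A–F 8, B–F 9, B–C 10, D–F 6, C–D 12, E–F 10, C–E 23] → take D–F (6); add F.
Step 5: frontier [B–C 10, C–D 12, C–E 23, C–F 6] → take C–F (6); add C.
Vertex order: B, E, D, A, F, C. The 6th vertex is C.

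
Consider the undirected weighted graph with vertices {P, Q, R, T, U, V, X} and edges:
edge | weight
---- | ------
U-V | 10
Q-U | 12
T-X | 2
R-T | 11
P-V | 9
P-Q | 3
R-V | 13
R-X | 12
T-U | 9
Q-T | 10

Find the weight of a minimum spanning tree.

Sort edges by weight, then run Kruskal:
T-X (2): add — endpoints in different components.
P-Q (3): add — endpoints in different components.
P-V (9): add — endpoints in different components.
T-U (9): add — endpoints in different components.
Q-T (10): add — endpoints in different components.
U-V (10): skip — U and V already connected.
R-T (11): add — endpoints in different components.
MST edges: T-X, P-Q, P-V, T-U, Q-T, R-T; total weight 2+3+9+9+10+11 = 44.

44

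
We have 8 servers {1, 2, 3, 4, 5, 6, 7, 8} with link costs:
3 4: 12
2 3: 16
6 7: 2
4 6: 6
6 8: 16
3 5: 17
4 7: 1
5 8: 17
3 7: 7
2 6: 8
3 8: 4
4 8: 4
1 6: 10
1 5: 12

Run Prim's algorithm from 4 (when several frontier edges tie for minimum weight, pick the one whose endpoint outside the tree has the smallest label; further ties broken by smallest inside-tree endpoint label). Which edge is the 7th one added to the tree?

Prim's algorithm from 4:
Step 1: frontier [4 7 1, 4 8 4, 4 6 6, 3 4 12] → take 4 7 (1); add 7.
Step 2: frontier [4 8 4, 4 6 6, 3 4 12, 6 7 2, 3 7 7] → take 6 7 (2); add 6.
Step 3: frontier [4 8 4, 3 4 12, 2 6 8, 1 6 10, 6 8 16, 3 7 7] → take 4 8 (4); add 8.
Step 4: frontier [3 4 12, 2 6 8, 1 6 10, 3 7 7, 3 8 4, 5 8 17] → take 3 8 (4); add 3.
Step 5: frontier [2 3 16, 3 5 17, 2 6 8, 1 6 10, 5 8 17] → take 2 6 (8); add 2.
Step 6: frontier [3 5 17, 1 6 10, 5 8 17] → take 1 6 (10); add 1.
Step 7: frontier [1 5 12, 3 5 17, 5 8 17] → take 1 5 (12); add 5.
The 7th edge added is 1 5.

1-5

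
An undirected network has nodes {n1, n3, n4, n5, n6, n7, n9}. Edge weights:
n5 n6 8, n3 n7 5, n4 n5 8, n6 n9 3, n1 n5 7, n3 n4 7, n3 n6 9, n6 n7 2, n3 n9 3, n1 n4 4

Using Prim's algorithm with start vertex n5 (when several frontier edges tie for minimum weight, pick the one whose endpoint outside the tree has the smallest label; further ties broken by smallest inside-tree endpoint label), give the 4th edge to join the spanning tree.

Prim, starting at n5.
Step 1: frontier [n1 n5 7, n4 n5 8, n5 n6 8] → take n1 n5 (7); add n1.
Step 2: frontier [n1 n4 4, n4 n5 8, n5 n6 8] → take n1 n4 (4); add n4.
Step 3: frontier [n3 n4 7, n5 n6 8] → take n3 n4 (7); add n3.
Step 4: frontier [n3 n9 3, n3 n7 5, n3 n6 9, n5 n6 8] → take n3 n9 (3); add n9.
Step 5: frontier [n3 n7 5, n3 n6 9, n5 n6 8, n6 n9 3] → take n6 n9 (3); add n6.
Step 6: frontier [n3 n7 5, n6 n7 2] → take n6 n7 (2); add n7.
The 4th edge added is n3 n9.

n3-n9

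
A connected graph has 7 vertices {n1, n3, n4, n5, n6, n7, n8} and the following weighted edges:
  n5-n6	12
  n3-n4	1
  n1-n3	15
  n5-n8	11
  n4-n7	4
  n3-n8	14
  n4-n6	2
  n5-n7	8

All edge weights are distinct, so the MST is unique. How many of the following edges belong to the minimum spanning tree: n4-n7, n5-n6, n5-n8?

2

Sort edges by weight, then run Kruskal:
n3-n4 (1): add — endpoints in different components.
n4-n6 (2): add — endpoints in different components.
n4-n7 (4): add — endpoints in different components.
n5-n7 (8): add — endpoints in different components.
n5-n8 (11): add — endpoints in different components.
n5-n6 (12): skip — n5 and n6 already connected.
n3-n8 (14): skip — n3 and n8 already connected.
n1-n3 (15): add — endpoints in different components.
MST edge set: {n3-n4, n4-n6, n4-n7, n5-n7, n5-n8, n1-n3}.
Of the listed edges, {n4-n7, n5-n8} are in the MST → 2.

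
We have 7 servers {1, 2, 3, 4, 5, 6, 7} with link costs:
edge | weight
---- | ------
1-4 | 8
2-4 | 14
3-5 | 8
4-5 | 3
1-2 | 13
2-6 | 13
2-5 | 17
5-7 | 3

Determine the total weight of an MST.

48

Prim, starting at 5.
Step 1: frontier [4-5 3, 5-7 3, 3-5 8, 2-5 17] → take 4-5 (3); add 4.
Step 2: frontier [1-4 8, 2-4 14, 5-7 3, 3-5 8, 2-5 17] → take 5-7 (3); add 7.
Step 3: frontier [1-4 8, 2-4 14, 3-5 8, 2-5 17] → take 1-4 (8); add 1.
Step 4: frontier [1-2 13, 2-4 14, 3-5 8, 2-5 17] → take 3-5 (8); add 3.
Step 5: frontier [1-2 13, 2-4 14, 2-5 17] → take 1-2 (13); add 2.
Step 6: frontier [2-6 13] → take 2-6 (13); add 6.
MST edges: 4-5, 5-7, 1-4, 3-5, 1-2, 2-6; total weight 3+3+8+8+13+13 = 48.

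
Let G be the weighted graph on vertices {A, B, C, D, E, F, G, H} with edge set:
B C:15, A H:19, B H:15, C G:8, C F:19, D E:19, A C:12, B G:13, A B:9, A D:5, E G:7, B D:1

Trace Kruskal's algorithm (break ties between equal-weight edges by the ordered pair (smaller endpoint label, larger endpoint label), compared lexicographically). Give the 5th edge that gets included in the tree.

Kruskal's algorithm — process edges by increasing weight (ties by edge label):
B D (1): add — endpoints in different components.
A D (5): add — endpoints in different components.
E G (7): add — endpoints in different components.
C G (8): add — endpoints in different components.
A B (9): skip — A and B already connected.
A C (12): add — endpoints in different components.
B G (13): skip — B and G already connected.
B C (15): skip — B and C already connected.
B H (15): add — endpoints in different components.
A H (19): skip — A and H already connected.
C F (19): add — endpoints in different components.
The 5th edge added is A C.

A-C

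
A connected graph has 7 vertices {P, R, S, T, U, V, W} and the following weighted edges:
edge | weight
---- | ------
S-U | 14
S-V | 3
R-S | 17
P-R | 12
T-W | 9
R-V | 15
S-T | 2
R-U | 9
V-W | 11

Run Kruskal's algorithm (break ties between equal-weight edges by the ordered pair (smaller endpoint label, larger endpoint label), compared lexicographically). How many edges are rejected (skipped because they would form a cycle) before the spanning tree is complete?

1

Kruskal's algorithm — process edges by increasing weight (ties by edge label):
S-T (2): add. Components now {R} {P} {S,T} {V} {W} {U}
S-V (3): add. Components now {R} {P} {S,T,V} {W} {U}
R-U (9): add. Components now {R,U} {P} {S,T,V} {W}
T-W (9): add. Components now {R,U} {P} {S,T,V,W}
V-W (11): skip — V and W already connected.
P-R (12): add. Components now {P,R,U} {S,T,V,W}
S-U (14): add. Components now {P,R,S,T,U,V,W}
Edges rejected before the tree was complete: 1.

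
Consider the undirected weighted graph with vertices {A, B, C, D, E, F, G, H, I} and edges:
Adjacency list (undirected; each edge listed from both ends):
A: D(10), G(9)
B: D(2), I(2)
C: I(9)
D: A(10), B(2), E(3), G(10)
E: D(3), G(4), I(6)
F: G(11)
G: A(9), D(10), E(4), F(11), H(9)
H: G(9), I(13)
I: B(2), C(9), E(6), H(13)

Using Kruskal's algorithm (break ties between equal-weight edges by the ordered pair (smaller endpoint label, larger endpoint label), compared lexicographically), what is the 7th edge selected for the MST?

Kruskal's algorithm — process edges by increasing weight (ties by edge label):
B—D (2): add — endpoints in different components.
B—I (2): add — endpoints in different components.
D—E (3): add — endpoints in different components.
E—G (4): add — endpoints in different components.
E—I (6): skip — E and I already connected.
A—G (9): add — endpoints in different components.
C—I (9): add — endpoints in different components.
G—H (9): add — endpoints in different components.
A—D (10): skip — A and D already connected.
D—G (10): skip — D and G already connected.
F—G (11): add — endpoints in different components.
The 7th edge added is G—H.

G-H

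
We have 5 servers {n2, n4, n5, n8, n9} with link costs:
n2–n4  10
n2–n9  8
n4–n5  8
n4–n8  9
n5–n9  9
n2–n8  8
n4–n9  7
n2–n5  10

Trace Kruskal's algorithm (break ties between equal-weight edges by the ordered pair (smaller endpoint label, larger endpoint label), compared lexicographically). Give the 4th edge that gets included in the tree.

n4-n5

Sort edges by weight, then run Kruskal:
n4–n9 (7): add — endpoints in different components.
n2–n8 (8): add — endpoints in different components.
n2–n9 (8): add — endpoints in different components.
n4–n5 (8): add — endpoints in different components.
The 4th edge added is n4–n5.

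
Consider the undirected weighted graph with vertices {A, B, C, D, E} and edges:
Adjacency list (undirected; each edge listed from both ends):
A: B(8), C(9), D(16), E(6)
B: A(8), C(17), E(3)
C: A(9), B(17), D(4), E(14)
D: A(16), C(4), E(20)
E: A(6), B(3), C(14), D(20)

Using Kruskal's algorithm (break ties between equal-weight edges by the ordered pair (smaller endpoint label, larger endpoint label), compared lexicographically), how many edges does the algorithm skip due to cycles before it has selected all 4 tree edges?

Kruskal: consider edges lightest-first.
B—E (3): add. Components now {A} {B,E} {C} {D}
C—D (4): add. Components now {A} {B,E} {C,D}
A—E (6): add. Components now {A,B,E} {C,D}
A—B (8): skip — A and B already connected.
A—C (9): add. Components now {A,B,C,D,E}
Edges rejected before the tree was complete: 1.

1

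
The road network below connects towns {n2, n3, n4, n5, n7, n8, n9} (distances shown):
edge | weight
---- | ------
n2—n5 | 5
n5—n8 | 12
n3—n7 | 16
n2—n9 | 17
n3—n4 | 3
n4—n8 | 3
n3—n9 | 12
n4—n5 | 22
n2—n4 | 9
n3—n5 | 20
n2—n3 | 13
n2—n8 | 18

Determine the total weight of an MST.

48

Grow the tree from n2 using Prim:
Step 1: cheapest edge leaving the tree is n2—n5 (5); add n5.
Step 2: cheapest edge leaving the tree is n2—n4 (9); add n4.
Step 3: cheapest edge leaving the tree is n3—n4 (3); add n3.
Step 4: cheapest edge leaving the tree is n4—n8 (3); add n8.
Step 5: cheapest edge leaving the tree is n3—n9 (12); add n9.
Step 6: cheapest edge leaving the tree is n3—n7 (16); add n7.
MST edges: n2—n5, n2—n4, n3—n4, n4—n8, n3—n9, n3—n7; total weight 5+9+3+3+12+16 = 48.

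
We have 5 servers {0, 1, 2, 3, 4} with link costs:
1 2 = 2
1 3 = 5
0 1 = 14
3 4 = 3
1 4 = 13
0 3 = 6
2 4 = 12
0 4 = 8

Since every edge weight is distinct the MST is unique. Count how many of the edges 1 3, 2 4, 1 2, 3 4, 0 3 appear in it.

Kruskal: consider edges lightest-first.
1 2 (2): add — endpoints in different components.
3 4 (3): add — endpoints in different components.
1 3 (5): add — endpoints in different components.
0 3 (6): add — endpoints in different components.
MST edge set: {1 2, 3 4, 1 3, 0 3}.
Of the listed edges, {1 3, 1 2, 3 4, 0 3} are in the MST → 4.

4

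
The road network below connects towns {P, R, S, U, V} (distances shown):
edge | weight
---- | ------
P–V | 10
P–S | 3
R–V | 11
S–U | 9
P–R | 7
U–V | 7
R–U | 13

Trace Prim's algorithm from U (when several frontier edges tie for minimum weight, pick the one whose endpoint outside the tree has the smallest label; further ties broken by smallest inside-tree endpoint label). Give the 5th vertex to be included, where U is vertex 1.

Prim, starting at U.
Step 1: cheapest edge leaving the tree is U–V (7); add V.
Step 2: cheapest edge leaving the tree is S–U (9); add S.
Step 3: cheapest edge leaving the tree is P–S (3); add P.
Step 4: cheapest edge leaving the tree is P–R (7); add R.
Vertex order: U, V, S, P, R. The 5th vertex is R.

R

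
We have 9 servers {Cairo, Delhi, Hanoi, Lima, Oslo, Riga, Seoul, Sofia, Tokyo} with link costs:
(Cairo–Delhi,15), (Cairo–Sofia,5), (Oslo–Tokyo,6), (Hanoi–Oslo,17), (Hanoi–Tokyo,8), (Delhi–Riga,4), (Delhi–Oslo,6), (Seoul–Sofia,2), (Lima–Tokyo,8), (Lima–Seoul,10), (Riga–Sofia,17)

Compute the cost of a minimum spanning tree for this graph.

Prim's algorithm from Lima:
Step 1: cheapest edge leaving the tree is Lima–Tokyo (8); add Tokyo.
Step 2: cheapest edge leaving the tree is Oslo–Tokyo (6); add Oslo.
Step 3: cheapest edge leaving the tree is Delhi–Oslo (6); add Delhi.
Step 4: cheapest edge leaving the tree is Delhi–Riga (4); add Riga.
Step 5: cheapest edge leaving the tree is Hanoi–Tokyo (8); add Hanoi.
Step 6: cheapest edge leaving the tree is Lima–Seoul (10); add Seoul.
Step 7: cheapest edge leaving the tree is Seoul–Sofia (2); add Sofia.
Step 8: cheapest edge leaving the tree is Cairo–Sofia (5); add Cairo.
MST edges: Lima–Tokyo, Oslo–Tokyo, Delhi–Oslo, Delhi–Riga, Hanoi–Tokyo, Lima–Seoul, Seoul–Sofia, Cairo–Sofia; total weight 8+6+6+4+8+10+2+5 = 49.

49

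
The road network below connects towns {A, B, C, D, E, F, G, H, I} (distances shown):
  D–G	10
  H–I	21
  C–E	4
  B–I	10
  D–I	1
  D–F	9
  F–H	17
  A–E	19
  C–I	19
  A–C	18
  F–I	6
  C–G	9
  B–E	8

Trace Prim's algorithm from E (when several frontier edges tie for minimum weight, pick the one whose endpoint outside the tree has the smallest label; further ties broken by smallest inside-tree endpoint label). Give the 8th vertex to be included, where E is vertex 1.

Grow the tree from E using Prim:
Step 1: cheapest edge leaving the tree is C–E (4); add C.
Step 2: cheapest edge leaving the tree is B–E (8); add B.
Step 3: cheapest edge leaving the tree is C–G (9); add G.
Step 4: cheapest edge leaving the tree is D–G (10); add D.
Step 5: cheapest edge leaving the tree is D–I (1); add I.
Step 6: cheapest edge leaving the tree is F–I (6); add F.
Step 7: cheapest edge leaving the tree is F–H (17); add H.
Step 8: cheapest edge leaving the tree is A–C (18); add A.
Vertex order: E, C, B, G, D, I, F, H, A. The 8th vertex is H.

H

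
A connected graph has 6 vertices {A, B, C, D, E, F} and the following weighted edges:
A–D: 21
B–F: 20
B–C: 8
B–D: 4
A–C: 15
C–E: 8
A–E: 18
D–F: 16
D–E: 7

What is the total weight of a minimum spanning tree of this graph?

50

Prim, starting at F.
Step 1: cheapest edge leaving the tree is D–F (16); add D.
Step 2: cheapest edge leaving the tree is B–D (4); add B.
Step 3: cheapest edge leaving the tree is D–E (7); add E.
Step 4: cheapest edge leaving the tree is B–C (8); add C.
Step 5: cheapest edge leaving the tree is A–C (15); add A.
MST edges: D–F, B–D, D–E, B–C, A–C; total weight 16+4+7+8+15 = 50.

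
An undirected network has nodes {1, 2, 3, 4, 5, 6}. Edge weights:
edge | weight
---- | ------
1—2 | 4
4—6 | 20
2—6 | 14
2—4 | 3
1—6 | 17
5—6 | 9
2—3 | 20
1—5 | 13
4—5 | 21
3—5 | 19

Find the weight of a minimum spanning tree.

Grow the tree from 2 using Prim:
Step 1: frontier [2—4 3, 1—2 4, 2—6 14, 2—3 20] → take 2—4 (3); add 4.
Step 2: frontier [1—2 4, 2—6 14, 2—3 20, 4—6 20, 4—5 21] → take 1—2 (4); add 1.
Step 3: frontier [1—5 13, 1—6 17, 2—6 14, 2—3 20, 4—6 20, 4—5 21] → take 1—5 (13); add 5.
Step 4: frontier [1—6 17, 2—6 14, 2—3 20, 4—6 20, 5—6 9, 3—5 19] → take 5—6 (9); add 6.
Step 5: frontier [2—3 20, 3—5 19] → take 3—5 (19); add 3.
MST edges: 2—4, 1—2, 1—5, 5—6, 3—5; total weight 3+4+13+9+19 = 48.

48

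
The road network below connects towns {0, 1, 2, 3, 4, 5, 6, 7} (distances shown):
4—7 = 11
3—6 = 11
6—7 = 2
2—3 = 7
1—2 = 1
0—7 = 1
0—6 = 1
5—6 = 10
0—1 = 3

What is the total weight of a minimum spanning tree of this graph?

Kruskal's algorithm — process edges by increasing weight (ties by edge label):
0—6 (1): add — endpoints in different components.
0—7 (1): add — endpoints in different components.
1—2 (1): add — endpoints in different components.
6—7 (2): skip — 6 and 7 already connected.
0—1 (3): add — endpoints in different components.
2—3 (7): add — endpoints in different components.
5—6 (10): add — endpoints in different components.
3—6 (11): skip — 3 and 6 already connected.
4—7 (11): add — endpoints in different components.
MST edges: 0—6, 0—7, 1—2, 0—1, 2—3, 5—6, 4—7; total weight 1+1+1+3+7+10+11 = 34.

34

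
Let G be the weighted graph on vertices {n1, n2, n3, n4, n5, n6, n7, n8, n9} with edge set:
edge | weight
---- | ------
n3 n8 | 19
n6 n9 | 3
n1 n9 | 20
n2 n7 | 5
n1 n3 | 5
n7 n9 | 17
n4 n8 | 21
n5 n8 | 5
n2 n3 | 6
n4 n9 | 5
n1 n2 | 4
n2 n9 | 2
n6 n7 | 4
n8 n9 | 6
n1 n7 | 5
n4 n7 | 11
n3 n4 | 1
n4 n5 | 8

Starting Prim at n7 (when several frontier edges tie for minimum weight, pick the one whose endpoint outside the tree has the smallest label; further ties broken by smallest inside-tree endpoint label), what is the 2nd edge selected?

n6-n9

Prim's algorithm from n7:
Step 1: cheapest edge leaving the tree is n6 n7 (4); add n6.
Step 2: cheapest edge leaving the tree is n6 n9 (3); add n9.
Step 3: cheapest edge leaving the tree is n2 n9 (2); add n2.
Step 4: cheapest edge leaving the tree is n1 n2 (4); add n1.
Step 5: cheapest edge leaving the tree is n1 n3 (5); add n3.
Step 6: cheapest edge leaving the tree is n3 n4 (1); add n4.
Step 7: cheapest edge leaving the tree is n8 n9 (6); add n8.
Step 8: cheapest edge leaving the tree is n5 n8 (5); add n5.
The 2nd edge added is n6 n9.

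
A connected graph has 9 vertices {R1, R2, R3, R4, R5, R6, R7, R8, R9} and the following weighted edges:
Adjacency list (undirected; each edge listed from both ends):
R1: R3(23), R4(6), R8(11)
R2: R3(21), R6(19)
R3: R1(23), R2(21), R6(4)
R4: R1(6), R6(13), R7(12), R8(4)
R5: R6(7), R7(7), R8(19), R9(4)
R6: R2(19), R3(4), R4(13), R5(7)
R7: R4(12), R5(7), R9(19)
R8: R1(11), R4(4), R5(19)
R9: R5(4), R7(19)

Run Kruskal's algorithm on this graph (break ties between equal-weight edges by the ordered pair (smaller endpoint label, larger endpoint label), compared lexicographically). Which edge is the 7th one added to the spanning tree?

R4-R7

Kruskal: consider edges lightest-first.
R3–R6 (4): add — endpoints in different components.
R4–R8 (4): add — endpoints in different components.
R5–R9 (4): add — endpoints in different components.
R1–R4 (6): add — endpoints in different components.
R5–R6 (7): add — endpoints in different components.
R5–R7 (7): add — endpoints in different components.
R1–R8 (11): skip — R1 and R8 already connected.
R4–R7 (12): add — endpoints in different components.
R4–R6 (13): skip — R6 and R4 already connected.
R2–R6 (19): add — endpoints in different components.
The 7th edge added is R4–R7.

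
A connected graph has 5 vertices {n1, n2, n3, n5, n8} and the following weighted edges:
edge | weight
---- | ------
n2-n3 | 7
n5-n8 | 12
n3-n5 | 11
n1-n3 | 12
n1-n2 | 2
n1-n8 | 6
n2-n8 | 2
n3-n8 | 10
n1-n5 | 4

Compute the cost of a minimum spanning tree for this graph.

15

Prim, starting at n3.
Step 1: cheapest edge leaving the tree is n2-n3 (7); add n2.
Step 2: cheapest edge leaving the tree is n1-n2 (2); add n1.
Step 3: cheapest edge leaving the tree is n2-n8 (2); add n8.
Step 4: cheapest edge leaving the tree is n1-n5 (4); add n5.
MST edges: n2-n3, n1-n2, n2-n8, n1-n5; total weight 7+2+2+4 = 15.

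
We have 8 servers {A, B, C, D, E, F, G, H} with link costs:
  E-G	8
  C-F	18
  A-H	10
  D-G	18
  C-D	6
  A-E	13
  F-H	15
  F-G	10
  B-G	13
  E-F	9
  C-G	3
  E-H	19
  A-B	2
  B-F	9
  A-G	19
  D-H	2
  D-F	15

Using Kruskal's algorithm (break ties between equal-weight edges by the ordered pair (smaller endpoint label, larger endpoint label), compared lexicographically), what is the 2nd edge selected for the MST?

Kruskal's algorithm — process edges by increasing weight (ties by edge label):
A-B (2): add — endpoints in different components.
D-H (2): add — endpoints in different components.
C-G (3): add — endpoints in different components.
C-D (6): add — endpoints in different components.
E-G (8): add — endpoints in different components.
B-F (9): add — endpoints in different components.
E-F (9): add — endpoints in different components.
The 2nd edge added is D-H.

D-H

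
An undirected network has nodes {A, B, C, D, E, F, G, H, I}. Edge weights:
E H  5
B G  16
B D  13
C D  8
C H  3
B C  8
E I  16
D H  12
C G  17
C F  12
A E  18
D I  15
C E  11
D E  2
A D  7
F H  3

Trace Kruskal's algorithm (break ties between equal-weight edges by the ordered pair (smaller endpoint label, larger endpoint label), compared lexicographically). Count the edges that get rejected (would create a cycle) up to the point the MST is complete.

5

Kruskal's algorithm — process edges by increasing weight (ties by edge label):
D E (2): add — endpoints in different components.
C H (3): add — endpoints in different components.
F H (3): add — endpoints in different components.
E H (5): add — endpoints in different components.
A D (7): add — endpoints in different components.
B C (8): add — endpoints in different components.
C D (8): skip — C and D already connected.
C E (11): skip — C and E already connected.
C F (12): skip — C and F already connected.
D H (12): skip — D and H already connected.
B D (13): skip — B and D already connected.
D I (15): add — endpoints in different components.
B G (16): add — endpoints in different components.
Edges rejected before the tree was complete: 5.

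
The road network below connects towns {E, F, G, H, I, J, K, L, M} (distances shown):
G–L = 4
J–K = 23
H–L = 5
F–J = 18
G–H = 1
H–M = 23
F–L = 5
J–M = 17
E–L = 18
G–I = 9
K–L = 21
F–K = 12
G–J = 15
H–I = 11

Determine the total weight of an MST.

Grow the tree from F using Prim:
Step 1: frontier [F–L 5, F–K 12, F–J 18] → take F–L (5); add L.
Step 2: frontier [F–K 12, F–J 18, G–L 4, H–L 5, E–L 18, K–L 21] → take G–L (4); add G.
Step 3: frontier [F–K 12, F–J 18, G–H 1, G–I 9, G–J 15, H–L 5, E–L 18, K–L 21] → take G–H (1); add H.
Step 4: frontier [F–K 12, F–J 18, G–I 9, G–J 15, H–I 11, H–M 23, E–L 18, K–L 21] → take G–I (9); add I.
Step 5: frontier [F–K 12, F–J 18, G–J 15, H–M 23, E–L 18, K–L 21] → take F–K (12); add K.
Step 6: frontier [F–J 18, G–J 15, H–M 23, J–K 23, E–L 18] → take G–J (15); add J.
Step 7: frontier [H–M 23, J–M 17, E–L 18] → take J–M (17); add M.
Step 8: frontier [E–L 18] → take E–L (18); add E.
MST edges: F–L, G–L, G–H, G–I, F–K, G–J, J–M, E–L; total weight 5+4+1+9+12+15+17+18 = 81.

81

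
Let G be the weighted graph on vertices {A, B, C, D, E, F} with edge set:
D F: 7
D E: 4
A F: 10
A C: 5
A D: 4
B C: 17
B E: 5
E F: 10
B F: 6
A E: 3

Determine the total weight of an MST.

Kruskal: consider edges lightest-first.
A E (3): add. Components now {A,E} {B} {C} {D} {F}
A D (4): add. Components now {A,D,E} {B} {C} {F}
D E (4): skip — D and E already connected.
A C (5): add. Components now {A,C,D,E} {B} {F}
B E (5): add. Components now {A,B,C,D,E} {F}
B F (6): add. Components now {A,B,C,D,E,F}
MST edges: A E, A D, A C, B E, B F; total weight 3+4+5+5+6 = 23.

23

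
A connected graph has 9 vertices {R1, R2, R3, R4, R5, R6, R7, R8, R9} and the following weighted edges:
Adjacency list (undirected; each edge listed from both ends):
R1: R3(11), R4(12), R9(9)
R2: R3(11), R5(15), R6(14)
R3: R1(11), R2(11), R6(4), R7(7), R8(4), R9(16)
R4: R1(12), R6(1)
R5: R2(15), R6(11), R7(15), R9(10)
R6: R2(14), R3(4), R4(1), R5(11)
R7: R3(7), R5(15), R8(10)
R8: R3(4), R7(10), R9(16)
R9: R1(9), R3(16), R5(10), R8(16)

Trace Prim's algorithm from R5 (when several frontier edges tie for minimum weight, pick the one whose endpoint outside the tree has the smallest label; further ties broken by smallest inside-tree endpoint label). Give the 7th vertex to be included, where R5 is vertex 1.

R8

Grow the tree from R5 using Prim:
Step 1: cheapest edge leaving the tree is R5—R9 (10); add R9.
Step 2: cheapest edge leaving the tree is R1—R9 (9); add R1.
Step 3: cheapest edge leaving the tree is R1—R3 (11); add R3.
Step 4: cheapest edge leaving the tree is R3—R6 (4); add R6.
Step 5: cheapest edge leaving the tree is R4—R6 (1); add R4.
Step 6: cheapest edge leaving the tree is R3—R8 (4); add R8.
Step 7: cheapest edge leaving the tree is R3—R7 (7); add R7.
Step 8: cheapest edge leaving the tree is R2—R3 (11); add R2.
Vertex order: R5, R9, R1, R3, R6, R4, R8, R7, R2. The 7th vertex is R8.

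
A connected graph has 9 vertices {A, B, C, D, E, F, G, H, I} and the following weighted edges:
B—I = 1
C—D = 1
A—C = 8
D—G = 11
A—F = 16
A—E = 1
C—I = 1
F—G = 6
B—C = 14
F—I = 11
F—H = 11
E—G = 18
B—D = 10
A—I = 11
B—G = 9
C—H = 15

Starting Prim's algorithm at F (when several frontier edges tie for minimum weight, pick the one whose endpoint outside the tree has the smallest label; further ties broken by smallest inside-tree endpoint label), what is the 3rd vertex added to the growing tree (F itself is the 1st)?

Prim, starting at F.
Step 1: cheapest edge leaving the tree is F—G (6); add G.
Step 2: cheapest edge leaving the tree is B—G (9); add B.
Step 3: cheapest edge leaving the tree is B—I (1); add I.
Step 4: cheapest edge leaving the tree is C—I (1); add C.
Step 5: cheapest edge leaving the tree is C—D (1); add D.
Step 6: cheapest edge leaving the tree is A—C (8); add A.
Step 7: cheapest edge leaving the tree is A—E (1); add E.
Step 8: cheapest edge leaving the tree is F—H (11); add H.
Vertex order: F, G, B, I, C, D, A, E, H. The 3rd vertex is B.

B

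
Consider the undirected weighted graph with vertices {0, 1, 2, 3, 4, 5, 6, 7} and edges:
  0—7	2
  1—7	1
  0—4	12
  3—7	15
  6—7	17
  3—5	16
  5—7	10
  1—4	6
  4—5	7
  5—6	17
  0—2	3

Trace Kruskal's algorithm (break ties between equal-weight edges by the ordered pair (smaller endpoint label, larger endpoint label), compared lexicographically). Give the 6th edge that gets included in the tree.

Kruskal's algorithm — process edges by increasing weight (ties by edge label):
1—7 (1): add — endpoints in different components.
0—7 (2): add — endpoints in different components.
0—2 (3): add — endpoints in different components.
1—4 (6): add — endpoints in different components.
4—5 (7): add — endpoints in different components.
5—7 (10): skip — 5 and 7 already connected.
0—4 (12): skip — 0 and 4 already connected.
3—7 (15): add — endpoints in different components.
3—5 (16): skip — 3 and 5 already connected.
5—6 (17): add — endpoints in different components.
The 6th edge added is 3—7.

3-7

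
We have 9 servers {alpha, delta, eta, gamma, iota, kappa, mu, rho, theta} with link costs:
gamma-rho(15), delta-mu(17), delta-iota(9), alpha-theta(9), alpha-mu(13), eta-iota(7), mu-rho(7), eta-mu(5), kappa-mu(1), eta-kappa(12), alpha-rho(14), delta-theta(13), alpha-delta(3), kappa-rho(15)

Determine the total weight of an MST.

Kruskal's algorithm — process edges by increasing weight (ties by edge label):
kappa-mu (1): add — endpoints in different components.
alpha-delta (3): add — endpoints in different components.
eta-mu (5): add — endpoints in different components.
eta-iota (7): add — endpoints in different components.
mu-rho (7): add — endpoints in different components.
alpha-theta (9): add — endpoints in different components.
delta-iota (9): add — endpoints in different components.
eta-kappa (12): skip — eta and kappa already connected.
alpha-mu (13): skip — alpha and mu already connected.
delta-theta (13): skip — theta and delta already connected.
alpha-rho (14): skip — rho and alpha already connected.
gamma-rho (15): add — endpoints in different components.
MST edges: kappa-mu, alpha-delta, eta-mu, eta-iota, mu-rho, alpha-theta, delta-iota, gamma-rho; total weight 1+3+5+7+7+9+9+15 = 56.

56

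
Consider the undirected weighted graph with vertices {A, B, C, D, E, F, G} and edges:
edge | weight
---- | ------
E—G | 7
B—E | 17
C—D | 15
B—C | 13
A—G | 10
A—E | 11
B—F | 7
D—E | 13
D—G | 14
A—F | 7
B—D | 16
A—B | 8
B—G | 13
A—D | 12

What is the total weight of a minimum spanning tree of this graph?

Grow the tree from C using Prim:
Step 1: cheapest edge leaving the tree is B—C (13); add B.
Step 2: cheapest edge leaving the tree is B—F (7); add F.
Step 3: cheapest edge leaving the tree is A—F (7); add A.
Step 4: cheapest edge leaving the tree is A—G (10); add G.
Step 5: cheapest edge leaving the tree is E—G (7); add E.
Step 6: cheapest edge leaving the tree is A—D (12); add D.
MST edges: B—C, B—F, A—F, A—G, E—G, A—D; total weight 13+7+7+10+7+12 = 56.

56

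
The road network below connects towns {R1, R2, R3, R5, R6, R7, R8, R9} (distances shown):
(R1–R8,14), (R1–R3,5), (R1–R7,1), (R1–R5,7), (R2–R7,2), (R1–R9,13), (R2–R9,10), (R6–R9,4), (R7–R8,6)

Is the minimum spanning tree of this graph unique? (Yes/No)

Yes

Kruskal's algorithm — process edges by increasing weight (ties by edge label):
R1–R7 (1): add — endpoints in different components.
R2–R7 (2): add — endpoints in different components.
R6–R9 (4): add — endpoints in different components.
R1–R3 (5): add — endpoints in different components.
R7–R8 (6): add — endpoints in different components.
R1–R5 (7): add — endpoints in different components.
R2–R9 (10): add — endpoints in different components.
Every non-tree edge has weight strictly greater than the heaviest edge on the tree path between its endpoints, so the MST is unique.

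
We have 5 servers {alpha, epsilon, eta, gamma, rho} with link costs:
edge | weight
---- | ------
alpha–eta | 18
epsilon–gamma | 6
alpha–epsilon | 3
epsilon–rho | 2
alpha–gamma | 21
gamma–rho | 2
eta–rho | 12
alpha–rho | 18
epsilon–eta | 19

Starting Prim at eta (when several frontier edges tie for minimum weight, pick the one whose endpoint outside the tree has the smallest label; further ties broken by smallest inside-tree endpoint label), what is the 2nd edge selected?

epsilon-rho

Prim, starting at eta.
Step 1: frontier [eta–rho 12, alpha–eta 18, epsilon–eta 19] → take eta–rho (12); add rho.
Step 2: frontier [alpha–eta 18, epsilon–eta 19, epsilon–rho 2, gamma–rho 2, alpha–rho 18] → take epsilon–rho (2); add epsilon.
Step 3: frontier [alpha–epsilon 3, epsilon–gamma 6, alpha–eta 18, gamma–rho 2, alpha–rho 18] → take gamma–rho (2); add gamma.
Step 4: frontier [alpha–epsilon 3, alpha–eta 18, alpha–gamma 21, alpha–rho 18] → take alpha–epsilon (3); add alpha.
The 2nd edge added is epsilon–rho.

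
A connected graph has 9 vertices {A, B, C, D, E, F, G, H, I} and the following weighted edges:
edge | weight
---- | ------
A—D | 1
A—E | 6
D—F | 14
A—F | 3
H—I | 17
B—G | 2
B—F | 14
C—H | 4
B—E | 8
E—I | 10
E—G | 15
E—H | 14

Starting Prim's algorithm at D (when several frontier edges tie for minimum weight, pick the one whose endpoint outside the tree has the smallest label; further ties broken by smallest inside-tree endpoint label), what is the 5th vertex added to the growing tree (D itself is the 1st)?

Prim, starting at D.
Step 1: frontier [A—D 1, D—F 14] → take A—D (1); add A.
Step 2: frontier [A—F 3, A—E 6, D—F 14] → take A—F (3); add F.
Step 3: frontier [A—E 6, B—F 14] → take A—E (6); add E.
Step 4: frontier [B—E 8, E—I 10, E—H 14, E—G 15, B—F 14] → take B—E (8); add B.
Step 5: frontier [B—G 2, E—I 10, E—H 14, E—G 15] → take B—G (2); add G.
Step 6: frontier [E—I 10, E—H 14] → take E—I (10); add I.
Step 7: frontier [E—H 14, H—I 17] → take E—H (14); add H.
Step 8: frontier [C—H 4] → take C—H (4); add C.
Vertex order: D, A, F, E, B, G, I, H, C. The 5th vertex is B.

B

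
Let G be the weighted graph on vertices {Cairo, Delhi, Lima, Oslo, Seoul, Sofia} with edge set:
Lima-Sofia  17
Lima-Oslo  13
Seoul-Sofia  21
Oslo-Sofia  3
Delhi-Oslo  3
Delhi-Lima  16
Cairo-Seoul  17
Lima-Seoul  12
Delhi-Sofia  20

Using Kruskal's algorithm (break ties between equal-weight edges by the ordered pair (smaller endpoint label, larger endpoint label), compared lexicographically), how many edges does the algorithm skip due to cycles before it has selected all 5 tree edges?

1

Sort edges by weight, then run Kruskal:
Delhi-Oslo (3): add — endpoints in different components.
Oslo-Sofia (3): add — endpoints in different components.
Lima-Seoul (12): add — endpoints in different components.
Lima-Oslo (13): add — endpoints in different components.
Delhi-Lima (16): skip — Delhi and Lima already connected.
Cairo-Seoul (17): add — endpoints in different components.
Edges rejected before the tree was complete: 1.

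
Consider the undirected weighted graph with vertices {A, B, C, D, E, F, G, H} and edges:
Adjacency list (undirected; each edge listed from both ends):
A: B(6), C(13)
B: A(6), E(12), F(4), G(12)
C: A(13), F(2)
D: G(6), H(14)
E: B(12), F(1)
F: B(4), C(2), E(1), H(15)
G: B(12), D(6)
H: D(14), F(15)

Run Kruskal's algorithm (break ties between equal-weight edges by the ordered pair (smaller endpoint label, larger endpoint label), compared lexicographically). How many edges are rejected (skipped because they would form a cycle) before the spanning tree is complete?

2

Sort edges by weight, then run Kruskal:
E—F (1): add — endpoints in different components.
C—F (2): add — endpoints in different components.
B—F (4): add — endpoints in different components.
A—B (6): add — endpoints in different components.
D—G (6): add — endpoints in different components.
B—E (12): skip — B and E already connected.
B—G (12): add — endpoints in different components.
A—C (13): skip — A and C already connected.
D—H (14): add — endpoints in different components.
Edges rejected before the tree was complete: 2.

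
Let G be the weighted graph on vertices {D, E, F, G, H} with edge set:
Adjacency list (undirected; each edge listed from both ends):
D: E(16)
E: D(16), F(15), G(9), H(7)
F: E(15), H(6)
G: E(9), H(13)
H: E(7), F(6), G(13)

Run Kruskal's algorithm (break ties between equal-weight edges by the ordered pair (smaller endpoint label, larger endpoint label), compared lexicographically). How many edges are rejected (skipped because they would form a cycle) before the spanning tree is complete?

Kruskal: consider edges lightest-first.
F—H (6): add — endpoints in different components.
E—H (7): add — endpoints in different components.
E—G (9): add — endpoints in different components.
G—H (13): skip — G and H already connected.
E—F (15): skip — E and F already connected.
D—E (16): add — endpoints in different components.
Edges rejected before the tree was complete: 2.

2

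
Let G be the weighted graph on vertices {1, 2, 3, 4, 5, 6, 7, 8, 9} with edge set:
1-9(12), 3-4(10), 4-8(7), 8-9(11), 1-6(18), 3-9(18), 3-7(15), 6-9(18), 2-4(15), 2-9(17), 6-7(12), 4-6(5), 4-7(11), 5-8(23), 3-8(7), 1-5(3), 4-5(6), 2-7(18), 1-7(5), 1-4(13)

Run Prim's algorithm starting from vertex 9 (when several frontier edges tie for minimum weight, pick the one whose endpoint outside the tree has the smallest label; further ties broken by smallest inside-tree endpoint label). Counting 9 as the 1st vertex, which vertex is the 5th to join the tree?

Prim, starting at 9.
Step 1: cheapest edge leaving the tree is 8-9 (11); add 8.
Step 2: cheapest edge leaving the tree is 3-8 (7); add 3.
Step 3: cheapest edge leaving the tree is 4-8 (7); add 4.
Step 4: cheapest edge leaving the tree is 4-6 (5); add 6.
Step 5: cheapest edge leaving the tree is 4-5 (6); add 5.
Step 6: cheapest edge leaving the tree is 1-5 (3); add 1.
Step 7: cheapest edge leaving the tree is 1-7 (5); add 7.
Step 8: cheapest edge leaving the tree is 2-4 (15); add 2.
Vertex order: 9, 8, 3, 4, 6, 5, 1, 7, 2. The 5th vertex is 6.

6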